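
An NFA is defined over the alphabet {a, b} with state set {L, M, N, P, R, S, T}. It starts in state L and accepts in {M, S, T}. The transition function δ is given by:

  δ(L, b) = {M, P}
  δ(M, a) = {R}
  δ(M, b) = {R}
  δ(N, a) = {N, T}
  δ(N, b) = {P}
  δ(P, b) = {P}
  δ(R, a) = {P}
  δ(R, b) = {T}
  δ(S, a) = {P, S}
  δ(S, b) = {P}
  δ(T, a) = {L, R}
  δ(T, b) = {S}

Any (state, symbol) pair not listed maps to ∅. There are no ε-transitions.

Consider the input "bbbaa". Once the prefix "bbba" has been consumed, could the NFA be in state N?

No

Start in {L}.
Read 'b': {L} → {M, P}.
Read 'b': {M, P} → {P, R}.
Read 'b': {P, R} → {P, T}.
Read 'a': {P, T} → {L, R}.
State N is not in {L, R}.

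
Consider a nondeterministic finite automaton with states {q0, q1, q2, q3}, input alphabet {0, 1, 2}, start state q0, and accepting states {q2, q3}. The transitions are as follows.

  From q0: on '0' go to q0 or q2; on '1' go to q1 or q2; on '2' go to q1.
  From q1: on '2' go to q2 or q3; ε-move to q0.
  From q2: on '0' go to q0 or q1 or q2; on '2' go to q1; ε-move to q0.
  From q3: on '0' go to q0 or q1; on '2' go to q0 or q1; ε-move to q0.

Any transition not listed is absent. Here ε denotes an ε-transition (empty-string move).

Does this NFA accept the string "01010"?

Start in {q0}.
Read '0': {q0} → {q0, q2}.
Read '1': {q0, q2} → {q0, q1, q2}.
Read '0': {q0, q1, q2} → {q0, q1, q2}.
Read '1': {q0, q1, q2} → {q0, q1, q2}.
Read '0': {q0, q1, q2} → {q0, q1, q2}.
The final set {q0, q1, q2} contains the accepting state q2.

Yes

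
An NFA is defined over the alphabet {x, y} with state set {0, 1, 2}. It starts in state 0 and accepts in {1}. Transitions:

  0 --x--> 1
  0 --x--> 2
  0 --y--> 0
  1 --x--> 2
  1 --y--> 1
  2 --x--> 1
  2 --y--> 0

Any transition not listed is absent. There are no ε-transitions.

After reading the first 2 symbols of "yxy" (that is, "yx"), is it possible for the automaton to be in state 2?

Yes

Start in {0}.
Read 'y': 0→{0}; now {0}.
Read 'x': 0→{1, 2}; now {1, 2}.
State 2 is in {1, 2}.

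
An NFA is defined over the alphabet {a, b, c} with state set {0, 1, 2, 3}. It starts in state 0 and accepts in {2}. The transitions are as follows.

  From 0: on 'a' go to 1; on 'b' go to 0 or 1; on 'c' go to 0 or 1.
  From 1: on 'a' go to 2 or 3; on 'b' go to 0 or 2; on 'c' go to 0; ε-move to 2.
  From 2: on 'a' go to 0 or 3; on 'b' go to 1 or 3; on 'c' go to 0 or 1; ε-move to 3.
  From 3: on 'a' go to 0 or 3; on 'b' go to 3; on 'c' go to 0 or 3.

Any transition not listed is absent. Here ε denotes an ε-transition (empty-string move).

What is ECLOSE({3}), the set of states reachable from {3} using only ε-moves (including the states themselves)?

Begin with {3}.
No ε-moves leave this set, so the closure equals the set itself.

{3}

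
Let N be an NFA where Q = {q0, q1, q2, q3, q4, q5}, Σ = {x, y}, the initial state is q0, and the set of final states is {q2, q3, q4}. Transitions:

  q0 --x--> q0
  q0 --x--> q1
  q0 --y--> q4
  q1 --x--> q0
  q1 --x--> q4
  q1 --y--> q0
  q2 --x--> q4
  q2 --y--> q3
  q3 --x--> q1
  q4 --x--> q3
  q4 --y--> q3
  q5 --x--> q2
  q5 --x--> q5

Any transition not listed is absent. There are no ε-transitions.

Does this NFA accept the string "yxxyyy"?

Start in {q0}.
Read 'y': q0→{q4}; now {q4}.
Read 'x': q4→{q3}; now {q3}.
Read 'x': q3→{q1}; now {q1}.
Read 'y': q1→{q0}; now {q0}.
Read 'y': q0→{q4}; now {q4}.
Read 'y': q4→{q3}; now {q3}.
The final set {q3} contains the accepting state q3.

Yes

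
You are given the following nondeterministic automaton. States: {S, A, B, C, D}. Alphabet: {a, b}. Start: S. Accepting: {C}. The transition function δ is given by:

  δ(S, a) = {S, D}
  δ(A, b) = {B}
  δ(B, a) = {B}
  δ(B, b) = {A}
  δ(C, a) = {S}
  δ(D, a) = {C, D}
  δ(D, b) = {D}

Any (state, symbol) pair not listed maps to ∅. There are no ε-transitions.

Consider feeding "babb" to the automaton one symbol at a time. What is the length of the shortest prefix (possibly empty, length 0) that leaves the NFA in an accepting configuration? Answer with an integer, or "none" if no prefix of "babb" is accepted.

Start in {S}.
Read 'b': S→∅; now ∅.
The set is empty and remains empty for the remaining 3 symbols.
No reachable set along the way intersects F.

none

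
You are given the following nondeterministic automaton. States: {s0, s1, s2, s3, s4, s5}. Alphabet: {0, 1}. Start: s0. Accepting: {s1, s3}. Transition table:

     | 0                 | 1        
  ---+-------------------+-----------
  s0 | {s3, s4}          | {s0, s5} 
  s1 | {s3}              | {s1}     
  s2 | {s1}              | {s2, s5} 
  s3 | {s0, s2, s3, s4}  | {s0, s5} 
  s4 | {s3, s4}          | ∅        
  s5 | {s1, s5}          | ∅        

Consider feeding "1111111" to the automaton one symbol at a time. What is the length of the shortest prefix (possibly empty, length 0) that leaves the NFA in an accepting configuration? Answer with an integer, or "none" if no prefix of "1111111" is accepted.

Start in {s0}.
Read '1': {s0} → {s0, s5}.
Read '1': {s0, s5} → {s0, s5}.
Read '1': {s0, s5} → {s0, s5}.
Read '1': {s0, s5} → {s0, s5}.
Read '1': {s0, s5} → {s0, s5}.
Read '1': {s0, s5} → {s0, s5}.
Read '1': {s0, s5} → {s0, s5}.
No reachable set along the way intersects F.

none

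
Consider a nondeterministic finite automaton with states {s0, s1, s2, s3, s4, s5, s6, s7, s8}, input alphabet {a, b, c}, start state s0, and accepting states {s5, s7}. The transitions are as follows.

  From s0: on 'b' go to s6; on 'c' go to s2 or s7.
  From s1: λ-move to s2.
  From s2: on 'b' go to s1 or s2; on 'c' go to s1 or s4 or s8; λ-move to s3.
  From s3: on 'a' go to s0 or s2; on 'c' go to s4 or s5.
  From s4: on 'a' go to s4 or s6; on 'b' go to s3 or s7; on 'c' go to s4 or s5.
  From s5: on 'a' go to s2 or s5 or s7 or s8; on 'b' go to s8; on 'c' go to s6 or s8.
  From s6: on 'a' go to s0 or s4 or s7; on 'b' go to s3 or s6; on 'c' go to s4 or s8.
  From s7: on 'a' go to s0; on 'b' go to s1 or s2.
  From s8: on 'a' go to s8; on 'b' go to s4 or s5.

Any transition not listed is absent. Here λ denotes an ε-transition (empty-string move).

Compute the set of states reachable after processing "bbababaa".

{s0, s2, s3, s4, s6}

Start in {s0}.
Read 'b': s0→{s6}; now {s6}.
Read 'b': s6→{s3, s6}; now {s3, s6}.
Read 'a': s3→{s0, s2}, s6→{s0, s4, s7}; union {s0, s2, s4, s7}; ε-closure = {s0, s2, s3, s4, s7}.
Read 'b': s0→{s6}, s2→{s1, s2}, s3→∅, s4→{s3, s7}, s7→{s1, s2}; now {s1, s2, s3, s6, s7}.
Read 'a': s1→∅, s2→∅, s3→{s0, s2}, s6→{s0, s4, s7}, s7→{s0}; union {s0, s2, s4, s7}; ε-closure = {s0, s2, s3, s4, s7}.
Read 'b': s0→{s6}, s2→{s1, s2}, s3→∅, s4→{s3, s7}, s7→{s1, s2}; now {s1, s2, s3, s6, s7}.
Read 'a': s1→∅, s2→∅, s3→{s0, s2}, s6→{s0, s4, s7}, s7→{s0}; union {s0, s2, s4, s7}; ε-closure = {s0, s2, s3, s4, s7}.
Read 'a': s0→∅, s2→∅, s3→{s0, s2}, s4→{s4, s6}, s7→{s0}; union {s0, s2, s4, s6}; ε-closure = {s0, s2, s3, s4, s6}.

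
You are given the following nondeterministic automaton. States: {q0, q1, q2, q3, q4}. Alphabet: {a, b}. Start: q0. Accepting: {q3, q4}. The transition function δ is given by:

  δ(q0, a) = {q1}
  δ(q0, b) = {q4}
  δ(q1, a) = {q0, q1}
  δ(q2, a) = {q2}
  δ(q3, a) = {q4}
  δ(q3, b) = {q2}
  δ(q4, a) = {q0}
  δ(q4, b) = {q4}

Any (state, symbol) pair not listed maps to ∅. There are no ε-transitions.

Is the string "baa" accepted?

No

Start in {q0}.
Read 'b': q0→{q4}; now {q4}.
Read 'a': q4→{q0}; now {q0}.
Read 'a': q0→{q1}; now {q1}.
The final set {q1} contains no accepting state.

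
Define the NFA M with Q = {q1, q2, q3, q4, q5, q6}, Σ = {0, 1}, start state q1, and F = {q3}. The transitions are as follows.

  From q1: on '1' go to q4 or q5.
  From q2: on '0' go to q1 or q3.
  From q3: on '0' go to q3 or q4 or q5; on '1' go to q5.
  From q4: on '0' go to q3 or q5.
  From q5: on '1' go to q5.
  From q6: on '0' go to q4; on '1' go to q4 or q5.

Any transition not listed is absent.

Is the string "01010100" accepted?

No

Start in {q1}.
Read '0': q1→∅; now ∅.
The set is empty and remains empty for the remaining 7 symbols.
The final set ∅ contains no accepting state.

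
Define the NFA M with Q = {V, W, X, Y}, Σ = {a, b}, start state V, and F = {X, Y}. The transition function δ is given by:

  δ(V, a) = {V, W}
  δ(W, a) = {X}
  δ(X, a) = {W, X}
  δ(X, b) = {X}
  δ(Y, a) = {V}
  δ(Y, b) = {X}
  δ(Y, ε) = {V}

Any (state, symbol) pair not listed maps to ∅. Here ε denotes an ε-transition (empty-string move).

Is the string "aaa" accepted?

Start in {V}.
Read 'a': {V} → {V, W}.
Read 'a': {V, W} → {V, W, X}.
Read 'a': {V, W, X} → {V, W, X}.
The final set {V, W, X} contains the accepting state X.

Yes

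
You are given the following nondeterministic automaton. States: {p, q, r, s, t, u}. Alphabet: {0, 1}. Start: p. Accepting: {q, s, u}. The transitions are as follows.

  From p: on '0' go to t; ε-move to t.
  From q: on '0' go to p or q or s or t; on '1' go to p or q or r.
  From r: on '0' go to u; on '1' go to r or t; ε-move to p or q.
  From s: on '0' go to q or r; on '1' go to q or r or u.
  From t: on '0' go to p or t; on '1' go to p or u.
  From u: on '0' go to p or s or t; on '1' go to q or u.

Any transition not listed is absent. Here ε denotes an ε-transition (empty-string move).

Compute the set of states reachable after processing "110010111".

{p, q, r, t, u}

Start: ε-closure({p}) = {p, t}.
Read '1': p→∅, t→{p, u}; union {p, u}; ε-closure = {p, t, u}.
Read '1': p→∅, t→{p, u}, u→{q, u}; union {p, q, u}; ε-closure = {p, q, t, u}.
Read '0': p→{t}, q→{p, q, s, t}, t→{p, t}, u→{p, s, t}; now {p, q, s, t}.
Read '0': p→{t}, q→{p, q, s, t}, s→{q, r}, t→{p, t}; now {p, q, r, s, t}.
Read '1': p→∅, q→{p, q, r}, r→{r, t}, s→{q, r, u}, t→{p, u}; now {p, q, r, t, u}.
Read '0': p→{t}, q→{p, q, s, t}, r→{u}, t→{p, t}, u→{p, s, t}; now {p, q, s, t, u}.
Read '1': p→∅, q→{p, q, r}, s→{q, r, u}, t→{p, u}, u→{q, u}; union {p, q, r, u}; ε-closure = {p, q, r, t, u}.
Read '1': p→∅, q→{p, q, r}, r→{r, t}, t→{p, u}, u→{q, u}; now {p, q, r, t, u}.
Read '1': p→∅, q→{p, q, r}, r→{r, t}, t→{p, u}, u→{q, u}; now {p, q, r, t, u}.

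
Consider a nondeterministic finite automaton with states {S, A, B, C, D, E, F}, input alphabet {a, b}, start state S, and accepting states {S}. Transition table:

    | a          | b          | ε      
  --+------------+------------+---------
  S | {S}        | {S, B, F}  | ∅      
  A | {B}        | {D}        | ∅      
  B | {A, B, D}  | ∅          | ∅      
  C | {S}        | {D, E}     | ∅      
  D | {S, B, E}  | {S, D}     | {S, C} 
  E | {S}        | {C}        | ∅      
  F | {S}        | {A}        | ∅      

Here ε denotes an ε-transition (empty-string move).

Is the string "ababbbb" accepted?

Start in {S}.
Read 'a': {S} → {S}.
Read 'b': {S} → {S, B, F}.
Read 'a': {S, B, F} → {S, A, B, C, D}.
Read 'b': {S, A, B, C, D} → {S, B, C, D, E, F}.
Read 'b': {S, B, C, D, E, F} → {S, A, B, C, D, E, F}.
Read 'b': {S, A, B, C, D, E, F} → {S, A, B, C, D, E, F}.
Read 'b': {S, A, B, C, D, E, F} → {S, A, B, C, D, E, F}.
The final set {S, A, B, C, D, E, F} contains the accepting state S.

Yes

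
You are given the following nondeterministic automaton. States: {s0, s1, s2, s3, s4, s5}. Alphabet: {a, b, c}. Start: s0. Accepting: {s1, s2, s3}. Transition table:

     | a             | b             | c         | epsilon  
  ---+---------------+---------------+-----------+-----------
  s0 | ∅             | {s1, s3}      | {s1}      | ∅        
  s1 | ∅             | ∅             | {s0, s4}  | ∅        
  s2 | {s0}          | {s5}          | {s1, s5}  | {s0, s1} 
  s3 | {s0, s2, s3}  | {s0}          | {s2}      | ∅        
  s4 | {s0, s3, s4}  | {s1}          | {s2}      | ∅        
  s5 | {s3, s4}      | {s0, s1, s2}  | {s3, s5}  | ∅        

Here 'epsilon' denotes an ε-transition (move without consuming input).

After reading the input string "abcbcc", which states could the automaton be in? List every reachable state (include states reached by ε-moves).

Start in {s0}.
Read 'a': {s0} → ∅.
The set is empty and remains empty for the remaining 5 symbols.

∅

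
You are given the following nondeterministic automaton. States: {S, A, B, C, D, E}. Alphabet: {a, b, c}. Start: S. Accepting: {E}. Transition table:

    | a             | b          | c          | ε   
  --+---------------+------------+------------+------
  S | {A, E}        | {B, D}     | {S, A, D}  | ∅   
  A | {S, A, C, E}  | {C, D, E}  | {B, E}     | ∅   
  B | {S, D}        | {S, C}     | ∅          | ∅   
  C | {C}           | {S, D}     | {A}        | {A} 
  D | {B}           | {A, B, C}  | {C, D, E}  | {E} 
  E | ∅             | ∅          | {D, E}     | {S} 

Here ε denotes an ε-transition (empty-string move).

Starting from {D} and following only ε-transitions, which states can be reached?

{S, D, E}

Begin with {D}.
ε-move D → E; add E.
ε-move E → S; add S.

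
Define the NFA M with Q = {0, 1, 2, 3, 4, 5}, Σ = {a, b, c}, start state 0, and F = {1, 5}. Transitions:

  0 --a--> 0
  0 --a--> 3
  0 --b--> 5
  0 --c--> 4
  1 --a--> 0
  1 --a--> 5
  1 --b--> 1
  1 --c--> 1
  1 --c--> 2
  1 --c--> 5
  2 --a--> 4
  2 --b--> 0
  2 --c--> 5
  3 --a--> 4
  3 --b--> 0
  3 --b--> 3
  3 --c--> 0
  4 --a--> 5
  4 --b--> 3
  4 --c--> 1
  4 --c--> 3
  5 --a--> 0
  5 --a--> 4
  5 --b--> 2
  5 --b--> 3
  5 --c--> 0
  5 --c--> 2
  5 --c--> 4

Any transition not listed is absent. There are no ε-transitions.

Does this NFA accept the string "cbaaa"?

No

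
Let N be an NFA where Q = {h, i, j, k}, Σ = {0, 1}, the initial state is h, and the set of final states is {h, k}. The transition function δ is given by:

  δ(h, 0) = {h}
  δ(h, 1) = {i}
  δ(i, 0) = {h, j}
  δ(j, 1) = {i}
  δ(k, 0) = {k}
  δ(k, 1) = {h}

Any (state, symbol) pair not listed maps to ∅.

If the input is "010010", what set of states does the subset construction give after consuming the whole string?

{h, j}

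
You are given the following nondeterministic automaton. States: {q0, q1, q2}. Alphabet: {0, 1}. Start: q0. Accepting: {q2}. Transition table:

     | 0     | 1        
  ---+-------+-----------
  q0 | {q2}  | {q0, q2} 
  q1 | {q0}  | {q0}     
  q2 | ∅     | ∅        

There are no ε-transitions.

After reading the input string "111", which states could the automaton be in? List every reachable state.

{q0, q2}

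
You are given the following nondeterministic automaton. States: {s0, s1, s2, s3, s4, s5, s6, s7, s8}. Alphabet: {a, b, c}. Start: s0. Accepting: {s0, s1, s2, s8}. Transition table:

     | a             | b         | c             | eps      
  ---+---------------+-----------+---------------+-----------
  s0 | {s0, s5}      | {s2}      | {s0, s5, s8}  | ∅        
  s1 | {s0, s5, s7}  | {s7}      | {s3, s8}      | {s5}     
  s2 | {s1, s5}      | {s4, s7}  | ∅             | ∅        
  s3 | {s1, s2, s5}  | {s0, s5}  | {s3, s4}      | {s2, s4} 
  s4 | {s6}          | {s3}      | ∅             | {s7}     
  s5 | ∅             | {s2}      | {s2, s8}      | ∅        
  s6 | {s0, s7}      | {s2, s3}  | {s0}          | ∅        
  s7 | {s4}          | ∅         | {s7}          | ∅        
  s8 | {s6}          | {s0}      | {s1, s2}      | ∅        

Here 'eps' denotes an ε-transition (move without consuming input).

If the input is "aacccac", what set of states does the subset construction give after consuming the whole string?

Start in {s0}.
Read 'a': {s0} → {s0, s5}.
Read 'a': {s0, s5} → {s0, s5}.
Read 'c': {s0, s5} → {s0, s2, s5, s8}.
Read 'c': {s0, s2, s5, s8} → {s0, s1, s2, s5, s8}.
Read 'c': {s0, s1, s2, s5, s8} → {s0, s1, s2, s3, s4, s5, s7, s8}.
Read 'a': {s0, s1, s2, s3, s4, s5, s7, s8} → {s0, s1, s2, s4, s5, s6, s7}.
Read 'c': {s0, s1, s2, s4, s5, s6, s7} → {s0, s2, s3, s4, s5, s7, s8}.

{s0, s2, s3, s4, s5, s7, s8}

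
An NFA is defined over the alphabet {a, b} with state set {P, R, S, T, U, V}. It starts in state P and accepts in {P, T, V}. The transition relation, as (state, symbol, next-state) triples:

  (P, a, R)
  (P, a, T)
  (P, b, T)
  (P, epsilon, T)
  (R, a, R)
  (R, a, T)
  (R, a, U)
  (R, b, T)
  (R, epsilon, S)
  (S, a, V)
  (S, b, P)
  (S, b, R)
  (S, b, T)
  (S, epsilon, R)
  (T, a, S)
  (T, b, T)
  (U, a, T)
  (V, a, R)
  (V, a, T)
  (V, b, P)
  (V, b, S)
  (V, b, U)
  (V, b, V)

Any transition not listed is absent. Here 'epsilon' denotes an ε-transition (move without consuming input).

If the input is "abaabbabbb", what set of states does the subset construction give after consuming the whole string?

{P, R, S, T, U, V}

Start: ε-closure({P}) = {P, T}.
Read 'a': P→{R, T}, T→{S}; now {R, S, T}.
Read 'b': R→{T}, S→{P, R, T}, T→{T}; union {P, R, T}; ε-closure = {P, R, S, T}.
Read 'a': P→{R, T}, R→{R, T, U}, S→{V}, T→{S}; now {R, S, T, U, V}.
Read 'a': R→{R, T, U}, S→{V}, T→{S}, U→{T}, V→{R, T}; now {R, S, T, U, V}.
Read 'b': R→{T}, S→{P, R, T}, T→{T}, U→∅, V→{P, S, U, V}; now {P, R, S, T, U, V}.
Read 'b': P→{T}, R→{T}, S→{P, R, T}, T→{T}, U→∅, V→{P, S, U, V}; now {P, R, S, T, U, V}.
Read 'a': P→{R, T}, R→{R, T, U}, S→{V}, T→{S}, U→{T}, V→{R, T}; now {R, S, T, U, V}.
Read 'b': R→{T}, S→{P, R, T}, T→{T}, U→∅, V→{P, S, U, V}; now {P, R, S, T, U, V}.
Read 'b': P→{T}, R→{T}, S→{P, R, T}, T→{T}, U→∅, V→{P, S, U, V}; now {P, R, S, T, U, V}.
Read 'b': P→{T}, R→{T}, S→{P, R, T}, T→{T}, U→∅, V→{P, S, U, V}; now {P, R, S, T, U, V}.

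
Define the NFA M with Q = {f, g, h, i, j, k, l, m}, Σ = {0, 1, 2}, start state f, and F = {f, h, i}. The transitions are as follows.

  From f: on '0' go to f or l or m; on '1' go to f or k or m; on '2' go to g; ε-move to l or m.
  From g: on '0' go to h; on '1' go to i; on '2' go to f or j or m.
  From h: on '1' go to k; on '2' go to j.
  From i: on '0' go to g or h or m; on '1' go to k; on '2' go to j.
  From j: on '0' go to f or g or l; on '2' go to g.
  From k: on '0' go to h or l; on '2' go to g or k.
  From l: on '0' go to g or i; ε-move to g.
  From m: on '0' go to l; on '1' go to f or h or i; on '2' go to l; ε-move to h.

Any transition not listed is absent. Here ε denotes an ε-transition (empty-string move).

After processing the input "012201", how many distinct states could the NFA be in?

7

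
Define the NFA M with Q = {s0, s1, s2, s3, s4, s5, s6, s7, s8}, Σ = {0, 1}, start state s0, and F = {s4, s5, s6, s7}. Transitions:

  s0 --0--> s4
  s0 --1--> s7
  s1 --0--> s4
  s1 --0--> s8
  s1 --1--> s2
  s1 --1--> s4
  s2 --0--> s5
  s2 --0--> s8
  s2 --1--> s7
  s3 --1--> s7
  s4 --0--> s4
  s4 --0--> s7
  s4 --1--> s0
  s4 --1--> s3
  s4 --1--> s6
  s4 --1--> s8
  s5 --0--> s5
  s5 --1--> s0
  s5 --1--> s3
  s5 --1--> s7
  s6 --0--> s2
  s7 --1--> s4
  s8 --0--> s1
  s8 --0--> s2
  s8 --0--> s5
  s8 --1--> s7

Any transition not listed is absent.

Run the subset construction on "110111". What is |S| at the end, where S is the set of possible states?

2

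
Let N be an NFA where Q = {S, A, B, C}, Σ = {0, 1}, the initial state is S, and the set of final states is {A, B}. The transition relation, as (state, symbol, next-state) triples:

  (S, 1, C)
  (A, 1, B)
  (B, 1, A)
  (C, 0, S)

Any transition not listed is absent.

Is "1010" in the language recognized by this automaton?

Start in {S}.
Read '1': {S} → {C}.
Read '0': {C} → {S}.
Read '1': {S} → {C}.
Read '0': {C} → {S}.
The final set {S} contains no accepting state.

No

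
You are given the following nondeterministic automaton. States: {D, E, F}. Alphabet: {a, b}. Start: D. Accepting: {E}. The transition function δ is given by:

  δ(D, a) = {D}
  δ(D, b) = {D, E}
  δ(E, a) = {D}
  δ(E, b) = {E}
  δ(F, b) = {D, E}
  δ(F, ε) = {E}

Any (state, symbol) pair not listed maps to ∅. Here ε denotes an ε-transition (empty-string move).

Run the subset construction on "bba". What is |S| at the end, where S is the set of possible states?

1

Start in {D}.
Read 'b': D→{D, E}; now {D, E}.
Read 'b': D→{D, E}, E→{E}; now {D, E}.
Read 'a': D→{D}, E→{D}; now {D}.
That set has 1 state.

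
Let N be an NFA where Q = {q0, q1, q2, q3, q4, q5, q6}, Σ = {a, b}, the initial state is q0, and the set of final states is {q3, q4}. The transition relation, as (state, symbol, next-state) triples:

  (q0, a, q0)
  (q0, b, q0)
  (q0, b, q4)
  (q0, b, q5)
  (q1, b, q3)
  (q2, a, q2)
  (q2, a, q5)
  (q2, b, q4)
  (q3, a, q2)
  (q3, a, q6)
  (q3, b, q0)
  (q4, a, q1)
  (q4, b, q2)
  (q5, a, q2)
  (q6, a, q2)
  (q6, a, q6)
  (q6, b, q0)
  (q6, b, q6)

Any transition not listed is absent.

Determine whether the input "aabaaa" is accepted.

Start in {q0}.
Read 'a': {q0} → {q0}.
Read 'a': {q0} → {q0}.
Read 'b': {q0} → {q0, q4, q5}.
Read 'a': {q0, q4, q5} → {q0, q1, q2}.
Read 'a': {q0, q1, q2} → {q0, q2, q5}.
Read 'a': {q0, q2, q5} → {q0, q2, q5}.
The final set {q0, q2, q5} contains no accepting state.

No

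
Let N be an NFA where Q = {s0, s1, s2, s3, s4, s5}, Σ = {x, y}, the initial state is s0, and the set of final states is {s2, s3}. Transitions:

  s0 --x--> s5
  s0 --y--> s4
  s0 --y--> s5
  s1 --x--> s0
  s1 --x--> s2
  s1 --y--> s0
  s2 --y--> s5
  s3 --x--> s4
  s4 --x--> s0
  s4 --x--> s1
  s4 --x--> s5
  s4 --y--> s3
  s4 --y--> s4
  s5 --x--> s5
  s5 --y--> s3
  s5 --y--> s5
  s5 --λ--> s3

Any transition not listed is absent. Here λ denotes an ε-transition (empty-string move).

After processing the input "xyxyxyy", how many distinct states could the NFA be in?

Start in {s0}.
Read 'x': {s0} → {s3, s5}.
Read 'y': {s3, s5} → {s3, s5}.
Read 'x': {s3, s5} → {s3, s4, s5}.
Read 'y': {s3, s4, s5} → {s3, s4, s5}.
Read 'x': {s3, s4, s5} → {s0, s1, s3, s4, s5}.
Read 'y': {s0, s1, s3, s4, s5} → {s0, s3, s4, s5}.
Read 'y': {s0, s3, s4, s5} → {s3, s4, s5}.
That set has 3 states.

3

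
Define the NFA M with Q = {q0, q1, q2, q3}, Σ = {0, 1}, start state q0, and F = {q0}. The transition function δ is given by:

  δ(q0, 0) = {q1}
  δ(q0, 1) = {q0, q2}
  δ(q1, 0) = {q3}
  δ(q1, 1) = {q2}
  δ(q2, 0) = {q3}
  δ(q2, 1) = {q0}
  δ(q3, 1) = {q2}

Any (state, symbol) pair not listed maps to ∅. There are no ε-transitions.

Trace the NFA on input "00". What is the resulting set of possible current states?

Start in {q0}.
Read '0': q0→{q1}; now {q1}.
Read '0': q1→{q3}; now {q3}.

{q3}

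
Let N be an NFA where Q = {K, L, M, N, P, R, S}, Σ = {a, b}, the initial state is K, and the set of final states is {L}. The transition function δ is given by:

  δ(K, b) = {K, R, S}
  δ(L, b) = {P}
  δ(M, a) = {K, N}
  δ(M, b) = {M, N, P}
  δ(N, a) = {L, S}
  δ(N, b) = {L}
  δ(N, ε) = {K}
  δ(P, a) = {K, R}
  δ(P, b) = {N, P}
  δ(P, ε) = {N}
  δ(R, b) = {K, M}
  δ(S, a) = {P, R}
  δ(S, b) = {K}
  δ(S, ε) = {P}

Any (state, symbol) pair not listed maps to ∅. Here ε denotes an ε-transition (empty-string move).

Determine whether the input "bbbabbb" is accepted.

Yes

Start in {K}.
Read 'b': {K} → {K, N, P, R, S}.
Read 'b': {K, N, P, R, S} → {K, L, M, N, P, R, S}.
Read 'b': {K, L, M, N, P, R, S} → {K, L, M, N, P, R, S}.
Read 'a': {K, L, M, N, P, R, S} → {K, L, N, P, R, S}.
Read 'b': {K, L, N, P, R, S} → {K, L, M, N, P, R, S}.
Read 'b': {K, L, M, N, P, R, S} → {K, L, M, N, P, R, S}.
Read 'b': {K, L, M, N, P, R, S} → {K, L, M, N, P, R, S}.
The final set {K, L, M, N, P, R, S} contains the accepting state L.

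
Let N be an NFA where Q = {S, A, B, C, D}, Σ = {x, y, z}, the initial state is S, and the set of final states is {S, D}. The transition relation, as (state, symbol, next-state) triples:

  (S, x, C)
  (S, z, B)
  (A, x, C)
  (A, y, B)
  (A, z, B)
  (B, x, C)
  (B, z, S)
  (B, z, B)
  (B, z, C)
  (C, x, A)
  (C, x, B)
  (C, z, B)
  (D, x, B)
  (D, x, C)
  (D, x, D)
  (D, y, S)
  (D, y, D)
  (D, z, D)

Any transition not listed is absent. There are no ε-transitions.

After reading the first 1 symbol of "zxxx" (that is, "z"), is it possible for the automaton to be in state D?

No

Start in {S}.
Read 'z': S→{B}; now {B}.
State D is not in {B}.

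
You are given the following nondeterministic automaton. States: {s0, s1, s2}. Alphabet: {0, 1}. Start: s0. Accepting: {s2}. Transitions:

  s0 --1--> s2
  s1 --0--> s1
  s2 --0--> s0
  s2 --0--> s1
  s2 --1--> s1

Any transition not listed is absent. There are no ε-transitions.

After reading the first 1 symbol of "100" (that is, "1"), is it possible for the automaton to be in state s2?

Yes

Start in {s0}.
Read '1': s0→{s2}; now {s2}.
State s2 is in {s2}.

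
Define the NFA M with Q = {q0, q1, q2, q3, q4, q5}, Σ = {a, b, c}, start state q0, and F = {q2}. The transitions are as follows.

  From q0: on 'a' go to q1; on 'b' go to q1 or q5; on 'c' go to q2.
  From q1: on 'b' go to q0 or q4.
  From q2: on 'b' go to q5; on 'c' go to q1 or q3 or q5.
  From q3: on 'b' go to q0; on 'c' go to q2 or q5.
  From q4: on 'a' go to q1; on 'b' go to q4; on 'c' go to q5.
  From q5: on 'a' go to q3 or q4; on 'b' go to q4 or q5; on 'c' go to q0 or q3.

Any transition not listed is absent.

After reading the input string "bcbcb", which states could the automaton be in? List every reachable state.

Start in {q0}.
Read 'b': q0→{q1, q5}; now {q1, q5}.
Read 'c': q1→∅, q5→{q0, q3}; now {q0, q3}.
Read 'b': q0→{q1, q5}, q3→{q0}; now {q0, q1, q5}.
Read 'c': q0→{q2}, q1→∅, q5→{q0, q3}; now {q0, q2, q3}.
Read 'b': q0→{q1, q5}, q2→{q5}, q3→{q0}; now {q0, q1, q5}.

{q0, q1, q5}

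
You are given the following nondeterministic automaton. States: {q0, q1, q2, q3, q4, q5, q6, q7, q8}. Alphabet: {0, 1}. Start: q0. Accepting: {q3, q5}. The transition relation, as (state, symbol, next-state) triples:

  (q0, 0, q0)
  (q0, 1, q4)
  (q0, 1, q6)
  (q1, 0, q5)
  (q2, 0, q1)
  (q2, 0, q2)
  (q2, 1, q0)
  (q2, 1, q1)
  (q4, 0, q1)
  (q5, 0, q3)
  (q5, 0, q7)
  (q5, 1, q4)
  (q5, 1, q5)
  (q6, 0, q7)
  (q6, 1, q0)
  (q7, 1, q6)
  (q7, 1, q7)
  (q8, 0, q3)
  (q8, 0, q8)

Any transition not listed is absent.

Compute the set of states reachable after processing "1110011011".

Start in {q0}.
Read '1': q0→{q4, q6}; now {q4, q6}.
Read '1': q4→∅, q6→{q0}; now {q0}.
Read '1': q0→{q4, q6}; now {q4, q6}.
Read '0': q4→{q1}, q6→{q7}; now {q1, q7}.
Read '0': q1→{q5}, q7→∅; now {q5}.
Read '1': q5→{q4, q5}; now {q4, q5}.
Read '1': q4→∅, q5→{q4, q5}; now {q4, q5}.
Read '0': q4→{q1}, q5→{q3, q7}; now {q1, q3, q7}.
Read '1': q1→∅, q3→∅, q7→{q6, q7}; now {q6, q7}.
Read '1': q6→{q0}, q7→{q6, q7}; now {q0, q6, q7}.

{q0, q6, q7}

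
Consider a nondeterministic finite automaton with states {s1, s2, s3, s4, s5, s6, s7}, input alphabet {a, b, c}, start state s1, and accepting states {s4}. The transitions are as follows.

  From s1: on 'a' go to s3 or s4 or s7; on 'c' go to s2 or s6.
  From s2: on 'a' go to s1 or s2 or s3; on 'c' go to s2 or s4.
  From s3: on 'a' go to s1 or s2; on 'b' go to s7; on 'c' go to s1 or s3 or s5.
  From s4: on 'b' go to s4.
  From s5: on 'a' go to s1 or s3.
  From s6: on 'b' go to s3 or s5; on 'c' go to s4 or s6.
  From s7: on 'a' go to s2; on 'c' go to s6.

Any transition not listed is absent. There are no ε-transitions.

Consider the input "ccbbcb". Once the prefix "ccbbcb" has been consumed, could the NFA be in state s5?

Start in {s1}.
Read 'c': {s1} → {s2, s6}.
Read 'c': {s2, s6} → {s2, s4, s6}.
Read 'b': {s2, s4, s6} → {s3, s4, s5}.
Read 'b': {s3, s4, s5} → {s4, s7}.
Read 'c': {s4, s7} → {s6}.
Read 'b': {s6} → {s3, s5}.
State s5 is in {s3, s5}.

Yes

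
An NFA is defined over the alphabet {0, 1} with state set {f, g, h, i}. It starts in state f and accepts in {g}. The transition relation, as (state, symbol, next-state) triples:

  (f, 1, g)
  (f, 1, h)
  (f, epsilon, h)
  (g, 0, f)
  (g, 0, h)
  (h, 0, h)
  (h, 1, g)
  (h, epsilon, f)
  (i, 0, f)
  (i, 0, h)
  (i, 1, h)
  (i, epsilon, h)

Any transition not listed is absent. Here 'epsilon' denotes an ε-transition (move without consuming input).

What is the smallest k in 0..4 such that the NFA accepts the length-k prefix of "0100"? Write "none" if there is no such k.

2

Start: ε-closure({f}) = {f, h}.
Read '0': f→∅, h→{h}; union {h}; ε-closure = {f, h}.
Read '1': f→{g, h}, h→{g}; union {g, h}; ε-closure = {f, g, h}.
None of the earlier sets intersect F, but {f, g, h} does.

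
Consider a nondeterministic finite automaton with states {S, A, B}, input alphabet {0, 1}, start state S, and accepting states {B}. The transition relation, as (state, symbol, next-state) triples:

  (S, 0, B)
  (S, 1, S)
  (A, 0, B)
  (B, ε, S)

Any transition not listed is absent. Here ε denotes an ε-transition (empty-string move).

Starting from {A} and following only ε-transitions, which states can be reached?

{A}

Begin with {A}.
No ε-moves leave this set, so the closure equals the set itself.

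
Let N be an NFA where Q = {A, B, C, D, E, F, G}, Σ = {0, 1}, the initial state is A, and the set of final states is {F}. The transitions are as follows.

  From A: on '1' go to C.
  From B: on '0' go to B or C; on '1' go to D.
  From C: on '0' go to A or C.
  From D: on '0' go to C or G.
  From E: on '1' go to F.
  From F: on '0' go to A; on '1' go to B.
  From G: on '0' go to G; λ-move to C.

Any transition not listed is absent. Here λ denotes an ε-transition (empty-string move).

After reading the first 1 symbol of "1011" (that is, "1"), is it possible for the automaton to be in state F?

No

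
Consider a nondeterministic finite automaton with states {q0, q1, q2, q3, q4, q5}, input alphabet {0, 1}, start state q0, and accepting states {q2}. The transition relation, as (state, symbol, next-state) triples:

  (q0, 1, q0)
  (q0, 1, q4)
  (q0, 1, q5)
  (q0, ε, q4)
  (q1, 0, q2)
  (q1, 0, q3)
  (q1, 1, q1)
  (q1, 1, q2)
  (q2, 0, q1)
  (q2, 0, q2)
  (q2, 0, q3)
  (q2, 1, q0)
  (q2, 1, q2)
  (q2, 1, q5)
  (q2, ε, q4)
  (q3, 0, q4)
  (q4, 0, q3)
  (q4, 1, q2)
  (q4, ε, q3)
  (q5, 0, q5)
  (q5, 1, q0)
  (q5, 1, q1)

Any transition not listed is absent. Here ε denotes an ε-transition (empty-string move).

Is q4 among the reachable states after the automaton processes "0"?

Yes

Start: ε-closure({q0}) = {q0, q3, q4}.
Read '0': {q0, q3, q4} → {q3, q4}.
State q4 is in {q3, q4}.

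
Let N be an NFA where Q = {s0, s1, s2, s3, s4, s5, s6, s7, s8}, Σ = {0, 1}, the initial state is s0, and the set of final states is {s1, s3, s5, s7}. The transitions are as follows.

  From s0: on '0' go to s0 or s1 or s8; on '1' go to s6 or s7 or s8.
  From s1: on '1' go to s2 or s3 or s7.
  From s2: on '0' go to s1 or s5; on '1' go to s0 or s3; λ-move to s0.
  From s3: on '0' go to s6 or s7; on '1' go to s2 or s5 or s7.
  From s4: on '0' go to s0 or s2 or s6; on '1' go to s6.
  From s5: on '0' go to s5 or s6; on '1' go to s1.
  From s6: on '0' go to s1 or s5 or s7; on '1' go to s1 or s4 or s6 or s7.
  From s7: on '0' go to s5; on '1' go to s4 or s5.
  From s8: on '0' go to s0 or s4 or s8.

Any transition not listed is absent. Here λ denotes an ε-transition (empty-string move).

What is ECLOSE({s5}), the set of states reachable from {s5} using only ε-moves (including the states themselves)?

{s5}

Begin with {s5}.
No ε-moves leave this set, so the closure equals the set itself.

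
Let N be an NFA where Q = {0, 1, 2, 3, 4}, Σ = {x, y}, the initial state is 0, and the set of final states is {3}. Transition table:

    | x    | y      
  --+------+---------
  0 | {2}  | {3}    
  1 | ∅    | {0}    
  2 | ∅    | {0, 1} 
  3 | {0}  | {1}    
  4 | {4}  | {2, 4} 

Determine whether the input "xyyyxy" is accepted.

Yes

Start in {0}.
Read 'x': {0} → {2}.
Read 'y': {2} → {0, 1}.
Read 'y': {0, 1} → {0, 3}.
Read 'y': {0, 3} → {1, 3}.
Read 'x': {1, 3} → {0}.
Read 'y': {0} → {3}.
The final set {3} contains the accepting state 3.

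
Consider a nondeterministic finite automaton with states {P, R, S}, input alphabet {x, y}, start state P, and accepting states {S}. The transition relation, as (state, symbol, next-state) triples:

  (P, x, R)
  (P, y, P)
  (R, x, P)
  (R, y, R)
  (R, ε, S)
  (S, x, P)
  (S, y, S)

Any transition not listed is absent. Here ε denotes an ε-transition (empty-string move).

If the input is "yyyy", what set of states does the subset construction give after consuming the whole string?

Start in {P}.
Read 'y': {P} → {P}.
Read 'y': {P} → {P}.
Read 'y': {P} → {P}.
Read 'y': {P} → {P}.

{P}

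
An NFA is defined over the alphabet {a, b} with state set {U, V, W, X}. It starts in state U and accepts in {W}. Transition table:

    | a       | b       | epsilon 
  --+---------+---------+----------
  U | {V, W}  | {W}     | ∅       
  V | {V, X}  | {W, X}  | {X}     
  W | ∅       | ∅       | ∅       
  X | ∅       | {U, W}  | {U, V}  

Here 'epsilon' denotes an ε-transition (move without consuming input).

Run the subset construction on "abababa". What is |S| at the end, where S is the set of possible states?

Start in {U}.
Read 'a': U→{V, W}; union {V, W}; ε-closure = {U, V, W, X}.
Read 'b': U→{W}, V→{W, X}, W→∅, X→{U, W}; union {U, W, X}; ε-closure = {U, V, W, X}.
Read 'a': U→{V, W}, V→{V, X}, W→∅, X→∅; union {V, W, X}; ε-closure = {U, V, W, X}.
Read 'b': U→{W}, V→{W, X}, W→∅, X→{U, W}; union {U, W, X}; ε-closure = {U, V, W, X}.
Read 'a': U→{V, W}, V→{V, X}, W→∅, X→∅; union {V, W, X}; ε-closure = {U, V, W, X}.
Read 'b': U→{W}, V→{W, X}, W→∅, X→{U, W}; union {U, W, X}; ε-closure = {U, V, W, X}.
Read 'a': U→{V, W}, V→{V, X}, W→∅, X→∅; union {V, W, X}; ε-closure = {U, V, W, X}.
That set has 4 states.

4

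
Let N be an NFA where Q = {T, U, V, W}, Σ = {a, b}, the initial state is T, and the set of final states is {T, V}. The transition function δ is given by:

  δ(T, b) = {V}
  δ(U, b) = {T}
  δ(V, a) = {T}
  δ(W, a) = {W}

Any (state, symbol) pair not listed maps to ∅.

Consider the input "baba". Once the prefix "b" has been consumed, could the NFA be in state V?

Yes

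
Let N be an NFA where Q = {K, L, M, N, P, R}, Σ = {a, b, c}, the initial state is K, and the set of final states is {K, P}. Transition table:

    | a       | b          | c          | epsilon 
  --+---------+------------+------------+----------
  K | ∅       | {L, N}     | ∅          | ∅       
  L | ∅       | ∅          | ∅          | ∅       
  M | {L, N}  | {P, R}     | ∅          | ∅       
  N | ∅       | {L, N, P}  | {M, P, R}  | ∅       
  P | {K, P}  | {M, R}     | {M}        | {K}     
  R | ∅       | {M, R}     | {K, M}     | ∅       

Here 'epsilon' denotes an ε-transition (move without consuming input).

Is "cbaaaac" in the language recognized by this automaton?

No

Start in {K}.
Read 'c': K→∅; now ∅.
The set is empty and remains empty for the remaining 6 symbols.
The final set ∅ contains no accepting state.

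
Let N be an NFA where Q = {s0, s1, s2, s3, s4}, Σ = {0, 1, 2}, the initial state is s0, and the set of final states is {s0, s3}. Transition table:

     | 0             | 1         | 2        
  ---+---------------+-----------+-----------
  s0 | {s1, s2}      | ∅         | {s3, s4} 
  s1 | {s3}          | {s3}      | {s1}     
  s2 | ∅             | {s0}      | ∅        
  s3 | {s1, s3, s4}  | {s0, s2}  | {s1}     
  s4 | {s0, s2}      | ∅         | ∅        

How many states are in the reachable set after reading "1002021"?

Start in {s0}.
Read '1': s0→∅; now ∅.
The set is empty and remains empty for the remaining 6 symbols.
That set has 0 states.

0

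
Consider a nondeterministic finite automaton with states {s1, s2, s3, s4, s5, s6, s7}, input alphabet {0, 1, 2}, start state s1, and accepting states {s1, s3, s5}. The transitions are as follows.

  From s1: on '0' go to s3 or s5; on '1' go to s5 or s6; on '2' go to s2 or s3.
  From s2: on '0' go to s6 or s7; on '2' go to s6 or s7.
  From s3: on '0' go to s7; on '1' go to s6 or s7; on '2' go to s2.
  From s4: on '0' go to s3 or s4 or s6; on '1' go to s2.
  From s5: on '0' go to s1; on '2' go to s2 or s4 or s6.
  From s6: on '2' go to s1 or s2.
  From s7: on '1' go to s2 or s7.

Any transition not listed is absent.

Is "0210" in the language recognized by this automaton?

No

Start in {s1}.
Read '0': {s1} → {s3, s5}.
Read '2': {s3, s5} → {s2, s4, s6}.
Read '1': {s2, s4, s6} → {s2}.
Read '0': {s2} → {s6, s7}.
The final set {s6, s7} contains no accepting state.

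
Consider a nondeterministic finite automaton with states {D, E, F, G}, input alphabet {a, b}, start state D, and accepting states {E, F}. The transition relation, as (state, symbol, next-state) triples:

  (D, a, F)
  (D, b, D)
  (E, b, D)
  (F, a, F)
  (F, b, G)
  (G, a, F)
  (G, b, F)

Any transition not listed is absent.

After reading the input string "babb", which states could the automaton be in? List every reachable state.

Start in {D}.
Read 'b': {D} → {D}.
Read 'a': {D} → {F}.
Read 'b': {F} → {G}.
Read 'b': {G} → {F}.

{F}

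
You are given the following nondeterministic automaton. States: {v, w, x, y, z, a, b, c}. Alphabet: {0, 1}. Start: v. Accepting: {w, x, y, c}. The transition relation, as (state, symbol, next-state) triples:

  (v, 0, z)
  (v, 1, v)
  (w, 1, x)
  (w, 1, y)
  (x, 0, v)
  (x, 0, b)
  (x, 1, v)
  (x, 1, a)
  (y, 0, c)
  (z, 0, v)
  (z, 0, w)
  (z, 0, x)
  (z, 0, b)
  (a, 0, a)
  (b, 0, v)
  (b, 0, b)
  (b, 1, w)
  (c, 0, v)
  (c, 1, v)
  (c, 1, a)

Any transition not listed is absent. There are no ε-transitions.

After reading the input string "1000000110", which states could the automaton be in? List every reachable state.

Start in {v}.
Read '1': v→{v}; now {v}.
Read '0': v→{z}; now {z}.
Read '0': z→{v, w, x, b}; now {v, w, x, b}.
Read '0': v→{z}, w→∅, x→{v, b}, b→{v, b}; now {v, z, b}.
Read '0': v→{z}, z→{v, w, x, b}, b→{v, b}; now {v, w, x, z, b}.
Read '0': v→{z}, w→∅, x→{v, b}, z→{v, w, x, b}, b→{v, b}; now {v, w, x, z, b}.
Read '0': v→{z}, w→∅, x→{v, b}, z→{v, w, x, b}, b→{v, b}; now {v, w, x, z, b}.
Read '1': v→{v}, w→{x, y}, x→{v, a}, z→∅, b→{w}; now {v, w, x, y, a}.
Read '1': v→{v}, w→{x, y}, x→{v, a}, y→∅, a→∅; now {v, x, y, a}.
Read '0': v→{z}, x→{v, b}, y→{c}, a→{a}; now {v, z, a, b, c}.

{v, z, a, b, c}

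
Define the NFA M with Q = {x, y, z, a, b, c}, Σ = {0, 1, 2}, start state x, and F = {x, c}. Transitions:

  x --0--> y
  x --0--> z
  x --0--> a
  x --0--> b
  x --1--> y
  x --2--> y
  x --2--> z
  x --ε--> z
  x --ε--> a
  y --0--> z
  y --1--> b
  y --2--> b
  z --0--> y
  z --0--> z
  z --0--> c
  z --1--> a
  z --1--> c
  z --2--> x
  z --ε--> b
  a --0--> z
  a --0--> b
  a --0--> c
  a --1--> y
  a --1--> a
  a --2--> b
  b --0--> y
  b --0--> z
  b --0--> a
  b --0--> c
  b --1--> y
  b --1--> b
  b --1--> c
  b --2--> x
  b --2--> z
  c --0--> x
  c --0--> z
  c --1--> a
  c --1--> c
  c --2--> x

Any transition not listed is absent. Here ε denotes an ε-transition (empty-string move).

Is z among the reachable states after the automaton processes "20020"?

Yes

Start: ε-closure({x}) = {x, z, a, b}.
Read '2': x→{y, z}, z→{x}, a→{b}, b→{x, z}; union {x, y, z, b}; ε-closure = {x, y, z, a, b}.
Read '0': x→{y, z, a, b}, y→{z}, z→{y, z, c}, a→{z, b, c}, b→{y, z, a, c}; now {y, z, a, b, c}.
Read '0': y→{z}, z→{y, z, c}, a→{z, b, c}, b→{y, z, a, c}, c→{x, z}; now {x, y, z, a, b, c}.
Read '2': x→{y, z}, y→{b}, z→{x}, a→{b}, b→{x, z}, c→{x}; union {x, y, z, b}; ε-closure = {x, y, z, a, b}.
Read '0': x→{y, z, a, b}, y→{z}, z→{y, z, c}, a→{z, b, c}, b→{y, z, a, c}; now {y, z, a, b, c}.
State z is in {y, z, a, b, c}.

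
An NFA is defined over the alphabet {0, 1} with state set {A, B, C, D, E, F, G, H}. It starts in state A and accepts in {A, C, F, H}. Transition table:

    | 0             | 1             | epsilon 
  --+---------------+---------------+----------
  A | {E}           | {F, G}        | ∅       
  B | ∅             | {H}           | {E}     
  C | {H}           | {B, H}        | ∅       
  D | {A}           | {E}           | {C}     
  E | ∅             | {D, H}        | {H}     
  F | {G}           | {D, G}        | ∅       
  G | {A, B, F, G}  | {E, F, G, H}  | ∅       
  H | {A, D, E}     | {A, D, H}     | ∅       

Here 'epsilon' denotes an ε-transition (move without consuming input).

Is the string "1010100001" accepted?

Start in {A}.
Read '1': A→{F, G}; now {F, G}.
Read '0': F→{G}, G→{A, B, F, G}; union {A, B, F, G}; ε-closure = {A, B, E, F, G, H}.
Read '1': A→{F, G}, B→{H}, E→{D, H}, F→{D, G}, G→{E, F, G, H}, H→{A, D, H}; union {A, D, E, F, G, H}; ε-closure = {A, C, D, E, F, G, H}.
Read '0': A→{E}, C→{H}, D→{A}, E→∅, F→{G}, G→{A, B, F, G}, H→{A, D, E}; union {A, B, D, E, F, G, H}; ε-closure = {A, B, C, D, E, F, G, H}.
Read '1': A→{F, G}, B→{H}, C→{B, H}, D→{E}, E→{D, H}, F→{D, G}, G→{E, F, G, H}, H→{A, D, H}; union {A, B, D, E, F, G, H}; ε-closure = {A, B, C, D, E, F, G, H}.
Read '0': A→{E}, B→∅, C→{H}, D→{A}, E→∅, F→{G}, G→{A, B, F, G}, H→{A, D, E}; union {A, B, D, E, F, G, H}; ε-closure = {A, B, C, D, E, F, G, H}.
Read '0': A→{E}, B→∅, C→{H}, D→{A}, E→∅, F→{G}, G→{A, B, F, G}, H→{A, D, E}; union {A, B, D, E, F, G, H}; ε-closure = {A, B, C, D, E, F, G, H}.
Read '0': A→{E}, B→∅, C→{H}, D→{A}, E→∅, F→{G}, G→{A, B, F, G}, H→{A, D, E}; union {A, B, D, E, F, G, H}; ε-closure = {A, B, C, D, E, F, G, H}.
Read '0': A→{E}, B→∅, C→{H}, D→{A}, E→∅, F→{G}, G→{A, B, F, G}, H→{A, D, E}; union {A, B, D, E, F, G, H}; ε-closure = {A, B, C, D, E, F, G, H}.
Read '1': A→{F, G}, B→{H}, C→{B, H}, D→{E}, E→{D, H}, F→{D, G}, G→{E, F, G, H}, H→{A, D, H}; union {A, B, D, E, F, G, H}; ε-closure = {A, B, C, D, E, F, G, H}.
The final set {A, B, C, D, E, F, G, H} contains the accepting states A, C, F, H.

Yes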